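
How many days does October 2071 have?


October 2071

31 days


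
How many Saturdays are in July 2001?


July 2001 has 31 days
Anchor: Jan 1, 2001. With p = 2001 - 1 = 2000: (p + p//4 - p//100 + p//400) mod 7 = (2000 + 500 - 20 + 5) mod 7 = 2485 mod 7 = 0 -> Monday (Mon=0 ... Sun=6)
Days before July (Jan-Jun): 181; July 1 index = (0 + 181) mod 7 = 6 -> Sunday
First Saturday is July 7
Saturdays: 7, 14, 21, 28

4 Saturdays


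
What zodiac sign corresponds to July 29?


Date: July 29
Conventional tropical zodiac dates: Leo from July 23 onward; Virgo starts August 23
July 29 falls within the Leo range

Leo


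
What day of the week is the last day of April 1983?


April 1983 has 30 days
Anchor: Jan 1, 1983. With p = 1983 - 1 = 1982: (p + p//4 - p//100 + p//400) mod 7 = (1982 + 495 - 19 + 4) mod 7 = 2462 mod 7 = 5 -> Saturday (Mon=0 ... Sun=6)
Days before April (Jan-Mar): 90; April 1 index = (5 + 90) mod 7 = 4 -> Friday
Last day offset: 30 - 1 = 29 days
Weekday index = (4 + 29) mod 7 = 5

Saturday, April 30


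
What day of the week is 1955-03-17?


Date: March 17, 1955
Anchor: Jan 1, 1955. With p = 1955 - 1 = 1954: (p + p//4 - p//100 + p//400) mod 7 = (1954 + 488 - 19 + 4) mod 7 = 2427 mod 7 = 5 -> Saturday (Mon=0 ... Sun=6)
Days before March (Jan-Feb): 59; offset = 59 + 17 - 1 = 75
Weekday index = (5 + 75) mod 7 = 3

Day of the week: Thursday


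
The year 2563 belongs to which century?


Century = (year - 1) // 100 + 1
= (2563 - 1) // 100 + 1
= 2562 // 100 + 1
= 25 + 1

26th century


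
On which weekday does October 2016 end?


October 2016 has 31 days
Anchor: Jan 1, 2016. With p = 2016 - 1 = 2015: (p + p//4 - p//100 + p//400) mod 7 = (2015 + 503 - 20 + 5) mod 7 = 2503 mod 7 = 4 -> Friday (Mon=0 ... Sun=6)
Days before October (Jan-Sep): 274; October 1 index = (4 + 274) mod 7 = 5 -> Saturday
Last day offset: 31 - 1 = 30 days
Weekday index = (5 + 30) mod 7 = 0

Monday, October 31


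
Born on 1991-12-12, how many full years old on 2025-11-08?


Birth: 1991-12-12
Reference: 2025-11-08
Year difference: 2025 - 1991 = 34
Birthday not yet reached in 2025, subtract 1

33 years old


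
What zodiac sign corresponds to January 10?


Date: January 10
Conventional tropical zodiac dates: Capricorn from December 22 onward; Aquarius starts January 20
January 10 falls within the Capricorn range

Capricorn


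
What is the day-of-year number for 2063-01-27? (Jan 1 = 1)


Date: January 27, 2063
No months before January
Plus 27 days in January

Day of year: 27


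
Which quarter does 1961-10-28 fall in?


Month: October (month 10)
Q1: Jan-Mar, Q2: Apr-Jun, Q3: Jul-Sep, Q4: Oct-Dec

Q4


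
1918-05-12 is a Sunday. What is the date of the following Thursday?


Current: Sunday
Target: Thursday
Days ahead: 4

Next Thursday: 1918-05-16


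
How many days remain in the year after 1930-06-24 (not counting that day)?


Day of year: 175 of 365
Remaining = 365 - 175

190 days


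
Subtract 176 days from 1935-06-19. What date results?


Start: 1935-06-19, subtract 176 days
Back 19 days from June 19 reaches May 31, 1935 -> 157 left
May 1935 has 31 days -> back to April 30, 1935 -> 126 left
April 1935 has 30 days -> back to March 31, 1935 -> 96 left
March 1935 has 31 days -> back to February 28, 1935 -> 65 left
February 1935 has 28 days -> back to January 31, 1935 -> 37 left
January 1935 has 31 days -> back to December 31, 1934 -> 6 left
December 1934: 31 - 6 = 25 -> lands on December 25

Result: 1934-12-25


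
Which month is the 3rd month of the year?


Month 3 of 12

March


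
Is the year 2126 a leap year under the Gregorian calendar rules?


Gregorian leap year rule: divisible by 4, but not by 100, unless also by 400.
2126 is not divisible by 4 -> not a leap year

No


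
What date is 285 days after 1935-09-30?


Start: 1935-09-30, add 285 days
September 30 is the last day of September 1935 -> 285 left
October 1935 has 31 days -> 254 left
November 1935 has 30 days -> 224 left
December 1935 has 31 days -> 193 left
January 1936 has 31 days -> 162 left
February 1936 has 29 days -> 133 left
March 1936 has 31 days -> 102 left
April 1936 has 30 days -> 72 left
May 1936 has 31 days -> 41 left
June 1936 has 30 days -> 11 left
July 1936: 11 <= 31 -> lands on July 11

Result: 1936-07-11


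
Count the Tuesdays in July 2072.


July 2072 has 31 days
Anchor: Jan 1, 2072. With p = 2072 - 1 = 2071: (p + p//4 - p//100 + p//400) mod 7 = (2071 + 517 - 20 + 5) mod 7 = 2573 mod 7 = 4 -> Friday (Mon=0 ... Sun=6)
Days before July (Jan-Jun): 182; July 1 index = (4 + 182) mod 7 = 4 -> Friday
First Tuesday is July 5
Tuesdays: 5, 12, 19, 26

4 Tuesdays


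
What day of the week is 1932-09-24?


Date: September 24, 1932
Anchor: Jan 1, 1932. With p = 1932 - 1 = 1931: (p + p//4 - p//100 + p//400) mod 7 = (1931 + 482 - 19 + 4) mod 7 = 2398 mod 7 = 4 -> Friday (Mon=0 ... Sun=6)
Days before September (Jan-Aug): 244; offset = 244 + 24 - 1 = 267
Weekday index = (4 + 267) mod 7 = 5

Day of the week: Saturday


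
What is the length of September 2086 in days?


September 2086

30 days


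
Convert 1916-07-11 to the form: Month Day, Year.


ISO 1916-07-11 parses as year=1916, month=07, day=11
Month 7 -> July

July 11, 1916


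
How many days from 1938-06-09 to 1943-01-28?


From 1938-06-09 to 1943-01-28
1938-06-09: days before June = 31 + 28 + 31 + 30 + 31 = 151 (1938 is not a leap year); day of year = 151 + 9 = 160
1943-01-28: day of year = 28
Rest of 1938: 365 - 160 = 205
Full years 1939 (365), 1940 (366), 1941 (365), 1942 (365): 1461
Total = 205 + 1461 + 28 = 1694

1694 days


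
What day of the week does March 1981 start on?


Target: March 1, 1981
Anchor: Jan 1, 1981. With p = 1981 - 1 = 1980: (p + p//4 - p//100 + p//400) mod 7 = (1980 + 495 - 19 + 4) mod 7 = 2460 mod 7 = 3 -> Thursday (Mon=0 ... Sun=6)
Days before March (Jan-Feb): 59 days
Weekday index = (3 + 59) mod 7 = 6

Sunday


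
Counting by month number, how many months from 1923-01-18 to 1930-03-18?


From January 1923 to March 1930
7 years * 12 = 84 months, plus 2 months = 86

86 months


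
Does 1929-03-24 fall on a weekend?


Anchor: Jan 1, 1929. With p = 1929 - 1 = 1928: (p + p//4 - p//100 + p//400) mod 7 = (1928 + 482 - 19 + 4) mod 7 = 2395 mod 7 = 1 -> Tuesday (Mon=0 ... Sun=6)
Day of year: 83; offset = 82
Weekday index = (1 + 82) mod 7 = 6 -> Sunday
Weekend days: Saturday, Sunday

Yes


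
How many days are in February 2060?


February 2060 (leap year: yes)

29 days


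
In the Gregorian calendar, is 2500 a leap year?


Gregorian leap year rule: divisible by 4, but not by 100, unless also by 400.
2500 is divisible by 100 but not 400 -> not a leap year

No


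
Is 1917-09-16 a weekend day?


Anchor: Jan 1, 1917. With p = 1917 - 1 = 1916: (p + p//4 - p//100 + p//400) mod 7 = (1916 + 479 - 19 + 4) mod 7 = 2380 mod 7 = 0 -> Monday (Mon=0 ... Sun=6)
Day of year: 259; offset = 258
Weekday index = (0 + 258) mod 7 = 6 -> Sunday
Weekend days: Saturday, Sunday

Yes


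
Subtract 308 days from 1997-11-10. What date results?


Start: 1997-11-10, subtract 308 days
Back 10 days from November 10 reaches October 31, 1997 -> 298 left
October 1997 has 31 days -> back to September 30, 1997 -> 267 left
September 1997 has 30 days -> back to August 31, 1997 -> 237 left
August 1997 has 31 days -> back to July 31, 1997 -> 206 left
July 1997 has 31 days -> back to June 30, 1997 -> 175 left
June 1997 has 30 days -> back to May 31, 1997 -> 145 left
May 1997 has 31 days -> back to April 30, 1997 -> 114 left
April 1997 has 30 days -> back to March 31, 1997 -> 84 left
March 1997 has 31 days -> back to February 28, 1997 -> 53 left
February 1997 has 28 days -> back to January 31, 1997 -> 25 left
January 1997: 31 - 25 = 6 -> lands on January 6

Result: 1997-01-06


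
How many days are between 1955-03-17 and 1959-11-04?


From 1955-03-17 to 1959-11-04
1955-03-17: days before March = 31 + 28 = 59 (1955 is not a leap year); day of year = 59 + 17 = 76
1959-11-04: days before November = 31 + 28 + 31 + 30 + 31 + 30 + 31 + 31 + 30 + 31 = 304 (1959 is not a leap year); day of year = 304 + 4 = 308
Rest of 1955: 365 - 76 = 289
Full years 1956 (366), 1957 (365), 1958 (365): 1096
Total = 289 + 1096 + 308 = 1693

1693 days


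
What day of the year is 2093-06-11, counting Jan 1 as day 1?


Date: June 11, 2093
Days in months 1 through 5: 151
Plus 11 days in June

Day of year: 162


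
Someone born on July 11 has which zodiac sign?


Date: July 11
Conventional tropical zodiac dates: Cancer from June 21 onward; Leo starts July 23
July 11 falls within the Cancer range

Cancer


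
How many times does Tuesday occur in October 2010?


October 2010 has 31 days
Anchor: Jan 1, 2010. With p = 2010 - 1 = 2009: (p + p//4 - p//100 + p//400) mod 7 = (2009 + 502 - 20 + 5) mod 7 = 2496 mod 7 = 4 -> Friday (Mon=0 ... Sun=6)
Days before October (Jan-Sep): 273; October 1 index = (4 + 273) mod 7 = 4 -> Friday
First Tuesday is October 5
Tuesdays: 5, 12, 19, 26

4 Tuesdays


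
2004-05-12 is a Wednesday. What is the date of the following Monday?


Current: Wednesday
Target: Monday
Days ahead: 5

Next Monday: 2004-05-17


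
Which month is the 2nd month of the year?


Month 2 of 12

February


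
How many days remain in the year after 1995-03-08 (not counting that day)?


Day of year: 67 of 365
Remaining = 365 - 67

298 days


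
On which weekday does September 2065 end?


September 2065 has 30 days
Anchor: Jan 1, 2065. With p = 2065 - 1 = 2064: (p + p//4 - p//100 + p//400) mod 7 = (2064 + 516 - 20 + 5) mod 7 = 2565 mod 7 = 3 -> Thursday (Mon=0 ... Sun=6)
Days before September (Jan-Aug): 243; September 1 index = (3 + 243) mod 7 = 1 -> Tuesday
Last day offset: 30 - 1 = 29 days
Weekday index = (1 + 29) mod 7 = 2

Wednesday, September 30


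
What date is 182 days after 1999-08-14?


Start: 1999-08-14, add 182 days
August 1999 has 31 days: 31 - 14 = 17 days to August 31 -> 165 left
September 1999 has 30 days -> 135 left
October 1999 has 31 days -> 104 left
November 1999 has 30 days -> 74 left
December 1999 has 31 days -> 43 left
January 2000 has 31 days -> 12 left
February 2000: 12 <= 29 -> lands on February 12

Result: 2000-02-12


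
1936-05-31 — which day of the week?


Date: May 31, 1936
Anchor: Jan 1, 1936. With p = 1936 - 1 = 1935: (p + p//4 - p//100 + p//400) mod 7 = (1935 + 483 - 19 + 4) mod 7 = 2403 mod 7 = 2 -> Wednesday (Mon=0 ... Sun=6)
Days before May (Jan-Apr): 121; offset = 121 + 31 - 1 = 151
Weekday index = (2 + 151) mod 7 = 6

Day of the week: Sunday


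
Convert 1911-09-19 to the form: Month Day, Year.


ISO 1911-09-19 parses as year=1911, month=09, day=19
Month 9 -> September

September 19, 1911


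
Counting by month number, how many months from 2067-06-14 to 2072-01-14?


From June 2067 to January 2072
5 years * 12 = 60 months, minus 5 months = 55

55 months


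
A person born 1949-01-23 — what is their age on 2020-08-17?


Birth: 1949-01-23
Reference: 2020-08-17
Year difference: 2020 - 1949 = 71

71 years old


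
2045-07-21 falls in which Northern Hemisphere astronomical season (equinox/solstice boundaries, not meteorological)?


Date: July 21
Astronomical Summer (approx.; exact equinox/solstice day varies by year): June 21 to September 21
July 21 falls within the Summer window

Summer


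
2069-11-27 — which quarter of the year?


Month: November (month 11)
Q1: Jan-Mar, Q2: Apr-Jun, Q3: Jul-Sep, Q4: Oct-Dec

Q4


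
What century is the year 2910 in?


Century = (year - 1) // 100 + 1
= (2910 - 1) // 100 + 1
= 2909 // 100 + 1
= 29 + 1

30th century


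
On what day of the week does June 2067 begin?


Target: June 1, 2067
Anchor: Jan 1, 2067. With p = 2067 - 1 = 2066: (p + p//4 - p//100 + p//400) mod 7 = (2066 + 516 - 20 + 5) mod 7 = 2567 mod 7 = 5 -> Saturday (Mon=0 ... Sun=6)
Days before June (Jan-May): 151 days
Weekday index = (5 + 151) mod 7 = 2

Wednesday


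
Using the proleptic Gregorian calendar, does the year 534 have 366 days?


Gregorian leap year rule: divisible by 4, but not by 100, unless also by 400.
534 is not divisible by 4 -> not a leap year

No


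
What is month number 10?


Month 10 of 12

October


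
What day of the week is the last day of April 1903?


April 1903 has 30 days
Anchor: Jan 1, 1903. With p = 1903 - 1 = 1902: (p + p//4 - p//100 + p//400) mod 7 = (1902 + 475 - 19 + 4) mod 7 = 2362 mod 7 = 3 -> Thursday (Mon=0 ... Sun=6)
Days before April (Jan-Mar): 90; April 1 index = (3 + 90) mod 7 = 2 -> Wednesday
Last day offset: 30 - 1 = 29 days
Weekday index = (2 + 29) mod 7 = 3

Thursday, April 30


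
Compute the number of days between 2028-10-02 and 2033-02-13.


From 2028-10-02 to 2033-02-13
2028-10-02: days before October = 31 + 29 + 31 + 30 + 31 + 30 + 31 + 31 + 30 = 274 (2028 is a leap year); day of year = 274 + 2 = 276
2033-02-13: days before February = 31; day of year = 31 + 13 = 44
Rest of 2028: 366 - 276 = 90
Full years 2029 (365), 2030 (365), 2031 (365), 2032 (366): 1461
Total = 90 + 1461 + 44 = 1595

1595 days


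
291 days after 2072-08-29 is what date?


Start: 2072-08-29, add 291 days
August 2072 has 31 days: 31 - 29 = 2 days to August 31 -> 289 left
September 2072 has 30 days -> 259 left
October 2072 has 31 days -> 228 left
November 2072 has 30 days -> 198 left
December 2072 has 31 days -> 167 left
January 2073 has 31 days -> 136 left
February 2073 has 28 days -> 108 left
March 2073 has 31 days -> 77 left
April 2073 has 30 days -> 47 left
May 2073 has 31 days -> 16 left
June 2073: 16 <= 30 -> lands on June 16

Result: 2073-06-16


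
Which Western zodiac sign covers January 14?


Date: January 14
Conventional tropical zodiac dates: Capricorn from December 22 onward; Aquarius starts January 20
January 14 falls within the Capricorn range

Capricorn


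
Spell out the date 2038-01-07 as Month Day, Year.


ISO 2038-01-07 parses as year=2038, month=01, day=07
Month 1 -> January

January 7, 2038


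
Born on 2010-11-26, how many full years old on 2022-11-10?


Birth: 2010-11-26
Reference: 2022-11-10
Year difference: 2022 - 2010 = 12
Birthday not yet reached in 2022, subtract 1

11 years old


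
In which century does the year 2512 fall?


Century = (year - 1) // 100 + 1
= (2512 - 1) // 100 + 1
= 2511 // 100 + 1
= 25 + 1

26th century


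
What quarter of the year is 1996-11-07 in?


Month: November (month 11)
Q1: Jan-Mar, Q2: Apr-Jun, Q3: Jul-Sep, Q4: Oct-Dec

Q4


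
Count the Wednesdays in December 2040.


December 2040 has 31 days
Anchor: Jan 1, 2040. With p = 2040 - 1 = 2039: (p + p//4 - p//100 + p//400) mod 7 = (2039 + 509 - 20 + 5) mod 7 = 2533 mod 7 = 6 -> Sunday (Mon=0 ... Sun=6)
Days before December (Jan-Nov): 335; December 1 index = (6 + 335) mod 7 = 5 -> Saturday
First Wednesday is December 5
Wednesdays: 5, 12, 19, 26

4 Wednesdays


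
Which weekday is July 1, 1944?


Target: July 1, 1944
Anchor: Jan 1, 1944. With p = 1944 - 1 = 1943: (p + p//4 - p//100 + p//400) mod 7 = (1943 + 485 - 19 + 4) mod 7 = 2413 mod 7 = 5 -> Saturday (Mon=0 ... Sun=6)
Days before July (Jan-Jun): 182 days
Weekday index = (5 + 182) mod 7 = 5

Saturday


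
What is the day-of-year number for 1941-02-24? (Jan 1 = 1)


Date: February 24, 1941
Days in months 1 through 1: 31
Plus 24 days in February

Day of year: 55


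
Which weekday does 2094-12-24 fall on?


Date: December 24, 2094
Anchor: Jan 1, 2094. With p = 2094 - 1 = 2093: (p + p//4 - p//100 + p//400) mod 7 = (2093 + 523 - 20 + 5) mod 7 = 2601 mod 7 = 4 -> Friday (Mon=0 ... Sun=6)
Days before December (Jan-Nov): 334; offset = 334 + 24 - 1 = 357
Weekday index = (4 + 357) mod 7 = 4

Day of the week: Friday


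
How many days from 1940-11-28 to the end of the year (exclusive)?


Day of year: 333 of 366
Remaining = 366 - 333

33 days


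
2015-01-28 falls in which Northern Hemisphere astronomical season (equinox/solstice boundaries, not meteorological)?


Date: January 28
Astronomical Winter (approx.; exact equinox/solstice day varies by year): December 21 to March 19
January 28 falls within the Winter window

Winter


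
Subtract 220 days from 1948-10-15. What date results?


Start: 1948-10-15, subtract 220 days
Back 15 days from October 15 reaches September 30, 1948 -> 205 left
September 1948 has 30 days -> back to August 31, 1948 -> 175 left
August 1948 has 31 days -> back to July 31, 1948 -> 144 left
July 1948 has 31 days -> back to June 30, 1948 -> 113 left
June 1948 has 30 days -> back to May 31, 1948 -> 83 left
May 1948 has 31 days -> back to April 30, 1948 -> 52 left
April 1948 has 30 days -> back to March 31, 1948 -> 22 left
March 1948: 31 - 22 = 9 -> lands on March 9

Result: 1948-03-09


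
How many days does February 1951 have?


February 1951 (leap year: no)

28 days


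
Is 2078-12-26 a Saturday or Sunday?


Anchor: Jan 1, 2078. With p = 2078 - 1 = 2077: (p + p//4 - p//100 + p//400) mod 7 = (2077 + 519 - 20 + 5) mod 7 = 2581 mod 7 = 5 -> Saturday (Mon=0 ... Sun=6)
Day of year: 360; offset = 359
Weekday index = (5 + 359) mod 7 = 0 -> Monday
Weekend days: Saturday, Sunday

No


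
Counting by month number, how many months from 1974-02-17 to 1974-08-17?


From February 1974 to August 1974
0 years * 12 = 0 months, plus 6 months = 6

6 months


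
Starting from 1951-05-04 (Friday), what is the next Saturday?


Current: Friday
Target: Saturday
Days ahead: 1

Next Saturday: 1951-05-05


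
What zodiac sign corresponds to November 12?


Date: November 12
Conventional tropical zodiac dates: Scorpio from October 23 onward; Sagittarius starts November 22
November 12 falls within the Scorpio range

Scorpio


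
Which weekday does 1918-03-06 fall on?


Date: March 6, 1918
Anchor: Jan 1, 1918. With p = 1918 - 1 = 1917: (p + p//4 - p//100 + p//400) mod 7 = (1917 + 479 - 19 + 4) mod 7 = 2381 mod 7 = 1 -> Tuesday (Mon=0 ... Sun=6)
Days before March (Jan-Feb): 59; offset = 59 + 6 - 1 = 64
Weekday index = (1 + 64) mod 7 = 2

Day of the week: Wednesday


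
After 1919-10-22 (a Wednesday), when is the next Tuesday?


Current: Wednesday
Target: Tuesday
Days ahead: 6

Next Tuesday: 1919-10-28


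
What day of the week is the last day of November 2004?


November 2004 has 30 days
Anchor: Jan 1, 2004. With p = 2004 - 1 = 2003: (p + p//4 - p//100 + p//400) mod 7 = (2003 + 500 - 20 + 5) mod 7 = 2488 mod 7 = 3 -> Thursday (Mon=0 ... Sun=6)
Days before November (Jan-Oct): 305; November 1 index = (3 + 305) mod 7 = 0 -> Monday
Last day offset: 30 - 1 = 29 days
Weekday index = (0 + 29) mod 7 = 1

Tuesday, November 30


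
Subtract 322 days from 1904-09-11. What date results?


Start: 1904-09-11, subtract 322 days
Back 11 days from September 11 reaches August 31, 1904 -> 311 left
August 1904 has 31 days -> back to July 31, 1904 -> 280 left
July 1904 has 31 days -> back to June 30, 1904 -> 249 left
June 1904 has 30 days -> back to May 31, 1904 -> 219 left
May 1904 has 31 days -> back to April 30, 1904 -> 188 left
April 1904 has 30 days -> back to March 31, 1904 -> 158 left
March 1904 has 31 days -> back to February 29, 1904 -> 127 left
February 1904 has 29 days -> back to January 31, 1904 -> 98 left
January 1904 has 31 days -> back to December 31, 1903 -> 67 left
December 1903 has 31 days -> back to November 30, 1903 -> 36 left
November 1903 has 30 days -> back to October 31, 1903 -> 6 left
October 1903: 31 - 6 = 25 -> lands on October 25

Result: 1903-10-25


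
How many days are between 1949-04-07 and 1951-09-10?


From 1949-04-07 to 1951-09-10
1949-04-07: days before April = 31 + 28 + 31 = 90 (1949 is not a leap year); day of year = 90 + 7 = 97
1951-09-10: days before September = 31 + 28 + 31 + 30 + 31 + 30 + 31 + 31 = 243 (1951 is not a leap year); day of year = 243 + 10 = 253
Rest of 1949: 365 - 97 = 268
Full years 1950 (365): 365
Total = 268 + 365 + 253 = 886

886 days


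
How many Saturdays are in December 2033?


December 2033 has 31 days
Anchor: Jan 1, 2033. With p = 2033 - 1 = 2032: (p + p//4 - p//100 + p//400) mod 7 = (2032 + 508 - 20 + 5) mod 7 = 2525 mod 7 = 5 -> Saturday (Mon=0 ... Sun=6)
Days before December (Jan-Nov): 334; December 1 index = (5 + 334) mod 7 = 3 -> Thursday
First Saturday is December 3
Saturdays: 3, 10, 17, 24, 31

5 Saturdays


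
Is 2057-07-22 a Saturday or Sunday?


Anchor: Jan 1, 2057. With p = 2057 - 1 = 2056: (p + p//4 - p//100 + p//400) mod 7 = (2056 + 514 - 20 + 5) mod 7 = 2555 mod 7 = 0 -> Monday (Mon=0 ... Sun=6)
Day of year: 203; offset = 202
Weekday index = (0 + 202) mod 7 = 6 -> Sunday
Weekend days: Saturday, Sunday

Yes


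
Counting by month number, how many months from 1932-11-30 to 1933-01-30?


From November 1932 to January 1933
1 year * 12 = 12 months, minus 10 months = 2

2 months


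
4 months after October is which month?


October is month 10
10 + 4 = 14; wrap: 14 - 12 = 2

February


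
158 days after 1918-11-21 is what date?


Start: 1918-11-21, add 158 days
November 1918 has 30 days: 30 - 21 = 9 days to November 30 -> 149 left
December 1918 has 31 days -> 118 left
January 1919 has 31 days -> 87 left
February 1919 has 28 days -> 59 left
March 1919 has 31 days -> 28 left
April 1919: 28 <= 30 -> lands on April 28

Result: 1919-04-28


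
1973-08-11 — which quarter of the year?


Month: August (month 8)
Q1: Jan-Mar, Q2: Apr-Jun, Q3: Jul-Sep, Q4: Oct-Dec

Q3


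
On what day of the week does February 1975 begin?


Target: February 1, 1975
Anchor: Jan 1, 1975. With p = 1975 - 1 = 1974: (p + p//4 - p//100 + p//400) mod 7 = (1974 + 493 - 19 + 4) mod 7 = 2452 mod 7 = 2 -> Wednesday (Mon=0 ... Sun=6)
Days before February (Jan): 31 days
Weekday index = (2 + 31) mod 7 = 5

Saturday


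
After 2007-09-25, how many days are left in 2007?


Day of year: 268 of 365
Remaining = 365 - 268

97 days


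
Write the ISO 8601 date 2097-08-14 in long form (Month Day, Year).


ISO 2097-08-14 parses as year=2097, month=08, day=14
Month 8 -> August

August 14, 2097


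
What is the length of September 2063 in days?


September 2063

30 days


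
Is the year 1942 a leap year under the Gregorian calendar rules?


Gregorian leap year rule: divisible by 4, but not by 100, unless also by 400.
1942 is not divisible by 4 -> not a leap year

No


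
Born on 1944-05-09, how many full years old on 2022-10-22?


Birth: 1944-05-09
Reference: 2022-10-22
Year difference: 2022 - 1944 = 78

78 years old


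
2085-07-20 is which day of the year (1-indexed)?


Date: July 20, 2085
Days in months 1 through 6: 181
Plus 20 days in July

Day of year: 201


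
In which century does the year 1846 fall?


Century = (year - 1) // 100 + 1
= (1846 - 1) // 100 + 1
= 1845 // 100 + 1
= 18 + 1

19th century


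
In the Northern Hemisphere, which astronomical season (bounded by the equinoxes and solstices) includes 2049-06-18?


Date: June 18
Astronomical Spring (approx.; exact equinox/solstice day varies by year): March 20 to June 20
June 18 falls within the Spring window

Spring


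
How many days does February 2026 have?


February 2026 (leap year: no)

28 days


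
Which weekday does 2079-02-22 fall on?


Date: February 22, 2079
Anchor: Jan 1, 2079. With p = 2079 - 1 = 2078: (p + p//4 - p//100 + p//400) mod 7 = (2078 + 519 - 20 + 5) mod 7 = 2582 mod 7 = 6 -> Sunday (Mon=0 ... Sun=6)
Days before February (Jan): 31; offset = 31 + 22 - 1 = 52
Weekday index = (6 + 52) mod 7 = 2

Day of the week: Wednesday


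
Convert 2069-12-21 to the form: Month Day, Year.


ISO 2069-12-21 parses as year=2069, month=12, day=21
Month 12 -> December

December 21, 2069


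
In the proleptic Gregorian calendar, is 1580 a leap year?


Gregorian leap year rule: divisible by 4, but not by 100, unless also by 400.
1580 is divisible by 4 but not 100 -> leap year

Yes


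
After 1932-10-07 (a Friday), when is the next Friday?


Current: Friday
Target: Friday
Days ahead: 7

Next Friday: 1932-10-14


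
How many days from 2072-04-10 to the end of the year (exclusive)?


Day of year: 101 of 366
Remaining = 366 - 101

265 days


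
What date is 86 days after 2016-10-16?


Start: 2016-10-16, add 86 days
October 2016 has 31 days: 31 - 16 = 15 days to October 31 -> 71 left
November 2016 has 30 days -> 41 left
December 2016 has 31 days -> 10 left
January 2017: 10 <= 31 -> lands on January 10

Result: 2017-01-10


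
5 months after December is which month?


December is month 12
12 + 5 = 17; wrap: 17 - 12 = 5

May


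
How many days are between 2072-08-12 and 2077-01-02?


From 2072-08-12 to 2077-01-02
2072-08-12: days before August = 31 + 29 + 31 + 30 + 31 + 30 + 31 = 213 (2072 is a leap year); day of year = 213 + 12 = 225
2077-01-02: day of year = 2
Rest of 2072: 366 - 225 = 141
Full years 2073 (365), 2074 (365), 2075 (365), 2076 (366): 1461
Total = 141 + 1461 + 2 = 1604

1604 days


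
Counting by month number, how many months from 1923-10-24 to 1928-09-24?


From October 1923 to September 1928
5 years * 12 = 60 months, minus 1 month = 59

59 months


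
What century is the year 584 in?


Century = (year - 1) // 100 + 1
= (584 - 1) // 100 + 1
= 583 // 100 + 1
= 5 + 1

6th century


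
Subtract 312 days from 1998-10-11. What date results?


Start: 1998-10-11, subtract 312 days
Back 11 days from October 11 reaches September 30, 1998 -> 301 left
September 1998 has 30 days -> back to August 31, 1998 -> 271 left
August 1998 has 31 days -> back to July 31, 1998 -> 240 left
July 1998 has 31 days -> back to June 30, 1998 -> 209 left
June 1998 has 30 days -> back to May 31, 1998 -> 179 left
May 1998 has 31 days -> back to April 30, 1998 -> 148 left
April 1998 has 30 days -> back to March 31, 1998 -> 118 left
March 1998 has 31 days -> back to February 28, 1998 -> 87 left
February 1998 has 28 days -> back to January 31, 1998 -> 59 left
January 1998 has 31 days -> back to December 31, 1997 -> 28 left
December 1997: 31 - 28 = 3 -> lands on December 3

Result: 1997-12-03


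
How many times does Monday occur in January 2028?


January 2028 has 31 days
Anchor: Jan 1, 2028. With p = 2028 - 1 = 2027: (p + p//4 - p//100 + p//400) mod 7 = (2027 + 506 - 20 + 5) mod 7 = 2518 mod 7 = 5 -> Saturday (Mon=0 ... Sun=6)
January 1 is the anchor itself -> Saturday
First Monday is January 3
Mondays: 3, 10, 17, 24, 31

5 Mondays


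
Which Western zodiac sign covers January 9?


Date: January 9
Conventional tropical zodiac dates: Capricorn from December 22 onward; Aquarius starts January 20
January 9 falls within the Capricorn range

Capricorn


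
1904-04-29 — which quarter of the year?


Month: April (month 4)
Q1: Jan-Mar, Q2: Apr-Jun, Q3: Jul-Sep, Q4: Oct-Dec

Q2


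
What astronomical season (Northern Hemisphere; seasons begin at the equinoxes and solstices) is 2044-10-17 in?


Date: October 17
Astronomical Autumn (approx.; exact equinox/solstice day varies by year): September 22 to December 20
October 17 falls within the Autumn window

Autumn


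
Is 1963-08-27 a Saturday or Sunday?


Anchor: Jan 1, 1963. With p = 1963 - 1 = 1962: (p + p//4 - p//100 + p//400) mod 7 = (1962 + 490 - 19 + 4) mod 7 = 2437 mod 7 = 1 -> Tuesday (Mon=0 ... Sun=6)
Day of year: 239; offset = 238
Weekday index = (1 + 238) mod 7 = 1 -> Tuesday
Weekend days: Saturday, Sunday

No


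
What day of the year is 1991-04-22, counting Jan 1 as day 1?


Date: April 22, 1991
Days in months 1 through 3: 90
Plus 22 days in April

Day of year: 112


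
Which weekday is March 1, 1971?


Target: March 1, 1971
Anchor: Jan 1, 1971. With p = 1971 - 1 = 1970: (p + p//4 - p//100 + p//400) mod 7 = (1970 + 492 - 19 + 4) mod 7 = 2447 mod 7 = 4 -> Friday (Mon=0 ... Sun=6)
Days before March (Jan-Feb): 59 days
Weekday index = (4 + 59) mod 7 = 0

Monday


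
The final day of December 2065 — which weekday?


December 2065 has 31 days
Anchor: Jan 1, 2065. With p = 2065 - 1 = 2064: (p + p//4 - p//100 + p//400) mod 7 = (2064 + 516 - 20 + 5) mod 7 = 2565 mod 7 = 3 -> Thursday (Mon=0 ... Sun=6)
Days before December (Jan-Nov): 334; December 1 index = (3 + 334) mod 7 = 1 -> Tuesday
Last day offset: 31 - 1 = 30 days
Weekday index = (1 + 30) mod 7 = 3

Thursday, December 31


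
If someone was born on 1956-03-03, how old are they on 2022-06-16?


Birth: 1956-03-03
Reference: 2022-06-16
Year difference: 2022 - 1956 = 66

66 years old


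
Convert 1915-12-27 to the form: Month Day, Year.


ISO 1915-12-27 parses as year=1915, month=12, day=27
Month 12 -> December

December 27, 1915


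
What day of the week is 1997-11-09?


Date: November 9, 1997
Anchor: Jan 1, 1997. With p = 1997 - 1 = 1996: (p + p//4 - p//100 + p//400) mod 7 = (1996 + 499 - 19 + 4) mod 7 = 2480 mod 7 = 2 -> Wednesday (Mon=0 ... Sun=6)
Days before November (Jan-Oct): 304; offset = 304 + 9 - 1 = 312
Weekday index = (2 + 312) mod 7 = 6

Day of the week: Sunday


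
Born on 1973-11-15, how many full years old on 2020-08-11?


Birth: 1973-11-15
Reference: 2020-08-11
Year difference: 2020 - 1973 = 47
Birthday not yet reached in 2020, subtract 1

46 years old


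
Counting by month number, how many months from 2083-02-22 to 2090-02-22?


From February 2083 to February 2090
7 years * 12 = 84 months = 84

84 months


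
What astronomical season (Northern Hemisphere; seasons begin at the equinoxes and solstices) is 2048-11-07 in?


Date: November 7
Astronomical Autumn (approx.; exact equinox/solstice day varies by year): September 22 to December 20
November 7 falls within the Autumn window

Autumn


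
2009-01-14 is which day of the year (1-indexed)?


Date: January 14, 2009
No months before January
Plus 14 days in January

Day of year: 14


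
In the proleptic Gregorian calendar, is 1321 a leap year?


Gregorian leap year rule: divisible by 4, but not by 100, unless also by 400.
1321 is not divisible by 4 -> not a leap year

No


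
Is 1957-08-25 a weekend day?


Anchor: Jan 1, 1957. With p = 1957 - 1 = 1956: (p + p//4 - p//100 + p//400) mod 7 = (1956 + 489 - 19 + 4) mod 7 = 2430 mod 7 = 1 -> Tuesday (Mon=0 ... Sun=6)
Day of year: 237; offset = 236
Weekday index = (1 + 236) mod 7 = 6 -> Sunday
Weekend days: Saturday, Sunday

Yes


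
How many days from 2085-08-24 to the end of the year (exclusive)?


Day of year: 236 of 365
Remaining = 365 - 236

129 days


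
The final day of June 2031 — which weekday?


June 2031 has 30 days
Anchor: Jan 1, 2031. With p = 2031 - 1 = 2030: (p + p//4 - p//100 + p//400) mod 7 = (2030 + 507 - 20 + 5) mod 7 = 2522 mod 7 = 2 -> Wednesday (Mon=0 ... Sun=6)
Days before June (Jan-May): 151; June 1 index = (2 + 151) mod 7 = 6 -> Sunday
Last day offset: 30 - 1 = 29 days
Weekday index = (6 + 29) mod 7 = 0

Monday, June 30


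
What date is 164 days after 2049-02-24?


Start: 2049-02-24, add 164 days
February 2049 has 28 days: 28 - 24 = 4 days to February 28 -> 160 left
March 2049 has 31 days -> 129 left
April 2049 has 30 days -> 99 left
May 2049 has 31 days -> 68 left
June 2049 has 30 days -> 38 left
July 2049 has 31 days -> 7 left
August 2049: 7 <= 31 -> lands on August 7

Result: 2049-08-07


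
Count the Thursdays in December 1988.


December 1988 has 31 days
Anchor: Jan 1, 1988. With p = 1988 - 1 = 1987: (p + p//4 - p//100 + p//400) mod 7 = (1987 + 496 - 19 + 4) mod 7 = 2468 mod 7 = 4 -> Friday (Mon=0 ... Sun=6)
Days before December (Jan-Nov): 335; December 1 index = (4 + 335) mod 7 = 3 -> Thursday
First Thursday is December 1
Thursdays: 1, 8, 15, 22, 29

5 Thursdays


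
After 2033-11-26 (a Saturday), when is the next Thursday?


Current: Saturday
Target: Thursday
Days ahead: 5

Next Thursday: 2033-12-01


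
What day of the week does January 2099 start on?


Target: January 1, 2099
Anchor: Jan 1, 2099. With p = 2099 - 1 = 2098: (p + p//4 - p//100 + p//400) mod 7 = (2098 + 524 - 20 + 5) mod 7 = 2607 mod 7 = 3 -> Thursday (Mon=0 ... Sun=6)
Offset from anchor: 0 days
Weekday index = (3 + 0) mod 7 = 3

Thursday


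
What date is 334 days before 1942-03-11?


Start: 1942-03-11, subtract 334 days
Back 11 days from March 11 reaches February 28, 1942 -> 323 left
February 1942 has 28 days -> back to January 31, 1942 -> 295 left
January 1942 has 31 days -> back to December 31, 1941 -> 264 left
December 1941 has 31 days -> back to November 30, 1941 -> 233 left
November 1941 has 30 days -> back to October 31, 1941 -> 203 left
October 1941 has 31 days -> back to September 30, 1941 -> 172 left
September 1941 has 30 days -> back to August 31, 1941 -> 142 left
August 1941 has 31 days -> back to July 31, 1941 -> 111 left
July 1941 has 31 days -> back to June 30, 1941 -> 80 left
June 1941 has 30 days -> back to May 31, 1941 -> 50 left
May 1941 has 31 days -> back to April 30, 1941 -> 19 left
April 1941: 30 - 19 = 11 -> lands on April 11

Result: 1941-04-11


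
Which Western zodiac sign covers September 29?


Date: September 29
Conventional tropical zodiac dates: Libra from September 23 onward; Scorpio starts October 23
September 29 falls within the Libra range

Libra


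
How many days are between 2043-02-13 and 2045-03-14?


From 2043-02-13 to 2045-03-14
2043-02-13: days before February = 31; day of year = 31 + 13 = 44
2045-03-14: days before March = 31 + 28 = 59 (2045 is not a leap year); day of year = 59 + 14 = 73
Rest of 2043: 365 - 44 = 321
Full years 2044 (366): 366
Total = 321 + 366 + 73 = 760

760 days


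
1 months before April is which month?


April is month 4
4 - 1 = 3

March


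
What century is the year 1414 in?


Century = (year - 1) // 100 + 1
= (1414 - 1) // 100 + 1
= 1413 // 100 + 1
= 14 + 1

15th century


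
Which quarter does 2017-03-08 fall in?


Month: March (month 3)
Q1: Jan-Mar, Q2: Apr-Jun, Q3: Jul-Sep, Q4: Oct-Dec

Q1


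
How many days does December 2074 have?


December 2074

31 days


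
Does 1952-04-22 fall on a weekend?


Anchor: Jan 1, 1952. With p = 1952 - 1 = 1951: (p + p//4 - p//100 + p//400) mod 7 = (1951 + 487 - 19 + 4) mod 7 = 2423 mod 7 = 1 -> Tuesday (Mon=0 ... Sun=6)
Day of year: 113; offset = 112
Weekday index = (1 + 112) mod 7 = 1 -> Tuesday
Weekend days: Saturday, Sunday

No


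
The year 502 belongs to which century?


Century = (year - 1) // 100 + 1
= (502 - 1) // 100 + 1
= 501 // 100 + 1
= 5 + 1

6th century


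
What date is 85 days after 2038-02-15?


Start: 2038-02-15, add 85 days
February 2038 has 28 days: 28 - 15 = 13 days to February 28 -> 72 left
March 2038 has 31 days -> 41 left
April 2038 has 30 days -> 11 left
May 2038: 11 <= 31 -> lands on May 11

Result: 2038-05-11


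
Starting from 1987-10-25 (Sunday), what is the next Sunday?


Current: Sunday
Target: Sunday
Days ahead: 7

Next Sunday: 1987-11-01


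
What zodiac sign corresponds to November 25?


Date: November 25
Conventional tropical zodiac dates: Sagittarius from November 22 onward; Capricorn starts December 22
November 25 falls within the Sagittarius range

Sagittarius


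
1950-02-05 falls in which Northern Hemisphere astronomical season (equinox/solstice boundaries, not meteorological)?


Date: February 5
Astronomical Winter (approx.; exact equinox/solstice day varies by year): December 21 to March 19
February 5 falls within the Winter window

Winter


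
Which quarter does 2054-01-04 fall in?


Month: January (month 1)
Q1: Jan-Mar, Q2: Apr-Jun, Q3: Jul-Sep, Q4: Oct-Dec

Q1


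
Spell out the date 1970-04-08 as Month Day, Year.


ISO 1970-04-08 parses as year=1970, month=04, day=08
Month 4 -> April

April 8, 1970


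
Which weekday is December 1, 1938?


Target: December 1, 1938
Anchor: Jan 1, 1938. With p = 1938 - 1 = 1937: (p + p//4 - p//100 + p//400) mod 7 = (1937 + 484 - 19 + 4) mod 7 = 2406 mod 7 = 5 -> Saturday (Mon=0 ... Sun=6)
Days before December (Jan-Nov): 334 days
Weekday index = (5 + 334) mod 7 = 3

Thursday


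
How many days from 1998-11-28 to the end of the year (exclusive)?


Day of year: 332 of 365
Remaining = 365 - 332

33 days


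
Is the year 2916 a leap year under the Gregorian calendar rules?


Gregorian leap year rule: divisible by 4, but not by 100, unless also by 400.
2916 is divisible by 4 but not 100 -> leap year

Yes


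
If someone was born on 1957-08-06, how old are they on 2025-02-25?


Birth: 1957-08-06
Reference: 2025-02-25
Year difference: 2025 - 1957 = 68
Birthday not yet reached in 2025, subtract 1

67 years old


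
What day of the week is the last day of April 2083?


April 2083 has 30 days
Anchor: Jan 1, 2083. With p = 2083 - 1 = 2082: (p + p//4 - p//100 + p//400) mod 7 = (2082 + 520 - 20 + 5) mod 7 = 2587 mod 7 = 4 -> Friday (Mon=0 ... Sun=6)
Days before April (Jan-Mar): 90; April 1 index = (4 + 90) mod 7 = 3 -> Thursday
Last day offset: 30 - 1 = 29 days
Weekday index = (3 + 29) mod 7 = 4

Friday, April 30


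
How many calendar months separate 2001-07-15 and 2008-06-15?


From July 2001 to June 2008
7 years * 12 = 84 months, minus 1 month = 83

83 months


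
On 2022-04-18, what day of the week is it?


Date: April 18, 2022
Anchor: Jan 1, 2022. With p = 2022 - 1 = 2021: (p + p//4 - p//100 + p//400) mod 7 = (2021 + 505 - 20 + 5) mod 7 = 2511 mod 7 = 5 -> Saturday (Mon=0 ... Sun=6)
Days before April (Jan-Mar): 90; offset = 90 + 18 - 1 = 107
Weekday index = (5 + 107) mod 7 = 0

Day of the week: Monday


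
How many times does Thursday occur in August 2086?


August 2086 has 31 days
Anchor: Jan 1, 2086. With p = 2086 - 1 = 2085: (p + p//4 - p//100 + p//400) mod 7 = (2085 + 521 - 20 + 5) mod 7 = 2591 mod 7 = 1 -> Tuesday (Mon=0 ... Sun=6)
Days before August (Jan-Jul): 212; August 1 index = (1 + 212) mod 7 = 3 -> Thursday
First Thursday is August 1
Thursdays: 1, 8, 15, 22, 29

5 Thursdays


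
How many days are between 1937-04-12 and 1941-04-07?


From 1937-04-12 to 1941-04-07
1937-04-12: days before April = 31 + 28 + 31 = 90 (1937 is not a leap year); day of year = 90 + 12 = 102
1941-04-07: days before April = 31 + 28 + 31 = 90 (1941 is not a leap year); day of year = 90 + 7 = 97
Rest of 1937: 365 - 102 = 263
Full years 1938 (365), 1939 (365), 1940 (366): 1096
Total = 263 + 1096 + 97 = 1456

1456 days


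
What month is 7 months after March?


March is month 3
3 + 7 = 10

October


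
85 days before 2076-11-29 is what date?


Start: 2076-11-29, subtract 85 days
Back 29 days from November 29 reaches October 31, 2076 -> 56 left
October 2076 has 31 days -> back to September 30, 2076 -> 25 left
September 2076: 30 - 25 = 5 -> lands on September 5

Result: 2076-09-05


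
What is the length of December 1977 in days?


December 1977

31 days


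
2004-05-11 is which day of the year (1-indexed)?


Date: May 11, 2004
Days in months 1 through 4: 121
Plus 11 days in May

Day of year: 132


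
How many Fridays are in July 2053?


July 2053 has 31 days
Anchor: Jan 1, 2053. With p = 2053 - 1 = 2052: (p + p//4 - p//100 + p//400) mod 7 = (2052 + 513 - 20 + 5) mod 7 = 2550 mod 7 = 2 -> Wednesday (Mon=0 ... Sun=6)
Days before July (Jan-Jun): 181; July 1 index = (2 + 181) mod 7 = 1 -> Tuesday
First Friday is July 4
Fridays: 4, 11, 18, 25

4 Fridays


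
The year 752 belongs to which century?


Century = (year - 1) // 100 + 1
= (752 - 1) // 100 + 1
= 751 // 100 + 1
= 7 + 1

8th century


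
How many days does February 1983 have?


February 1983 (leap year: no)

28 days


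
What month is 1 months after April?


April is month 4
4 + 1 = 5

May


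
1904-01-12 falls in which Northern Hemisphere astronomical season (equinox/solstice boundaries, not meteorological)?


Date: January 12
Astronomical Winter (approx.; exact equinox/solstice day varies by year): December 21 to March 19
January 12 falls within the Winter window

Winter
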